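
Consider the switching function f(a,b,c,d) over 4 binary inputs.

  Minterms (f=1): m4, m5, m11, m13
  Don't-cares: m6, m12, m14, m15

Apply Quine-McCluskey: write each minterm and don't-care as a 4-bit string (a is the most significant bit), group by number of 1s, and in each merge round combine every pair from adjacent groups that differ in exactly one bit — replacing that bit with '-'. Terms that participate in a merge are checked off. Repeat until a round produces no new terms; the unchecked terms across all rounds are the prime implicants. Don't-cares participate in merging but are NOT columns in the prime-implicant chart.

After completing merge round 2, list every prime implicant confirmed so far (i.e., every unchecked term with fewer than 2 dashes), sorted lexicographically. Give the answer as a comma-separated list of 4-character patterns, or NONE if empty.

1-11

[col 0] 0100*, 0101*, 0110*, 1011*, 1100*, 1101*, 1110*, 1111*
[col 1] -100*, -101*, -110*, 01-0*, 010-*, 1-11, 11-0*, 11-1*, 110-*, 111-*
[col 2] -1-0, -10-, 11--
Prime implicants: -1-0, -10-, 1-11, 11--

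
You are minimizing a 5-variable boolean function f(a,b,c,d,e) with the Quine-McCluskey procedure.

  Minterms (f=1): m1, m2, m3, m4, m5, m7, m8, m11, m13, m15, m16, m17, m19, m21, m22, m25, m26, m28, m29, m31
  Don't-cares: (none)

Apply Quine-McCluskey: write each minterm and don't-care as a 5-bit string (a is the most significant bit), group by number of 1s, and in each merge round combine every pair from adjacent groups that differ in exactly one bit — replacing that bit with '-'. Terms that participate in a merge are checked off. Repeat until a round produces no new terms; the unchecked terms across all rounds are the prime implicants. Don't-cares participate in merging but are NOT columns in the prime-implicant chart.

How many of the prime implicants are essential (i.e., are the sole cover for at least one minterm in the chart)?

[col 0] 00001*, 00010*, 00011*, 00100*, 00101*, 00111*, 01000, 01011*, 01101*, 01111*, 10000*, 10001*, 10011*, 10101*, 10110, 11001*, 11010, 11100*, 11101*, 11111*
[col 1] -0001*, -0011*, -0101*, -1101*, -1111*, 0-011*, 0-101*, 0-111*, 00-01*, 00-11*, 000-1*, 0001-, 001-1*, 0010-, 01-11*, 011-1*, 1-001*, 1-101*, 10-01*, 100-1*, 1000-, 11-01*, 111-1*, 1110-
[col 2] --101, -0-01, -00-1, -11-1, 0--11, 0-1-1, 00--1, 1--01
Prime implicants: --101, -0-01, -00-1, -11-1, 0--11, 0-1-1, 00--1, 0001-, 0010-, 01000, 1--01, 1000-, 10110, 11010, 1110-
PI chart (minterm → PIs covering it):
  1 | -0-01,-00-1,00--1
  2 | 0001-  (sole → essential)
  3 | -00-1,0--11,00--1,0001-
  4 | 0010-  (sole → essential)
  5 | --101,-0-01,0-1-1,00--1,0010-
  7 | 0--11,0-1-1,00--1
  8 | 01000  (sole → essential)
  11 | 0--11  (sole → essential)
  13 | --101,-11-1,0-1-1
  15 | -11-1,0--11,0-1-1
  16 | 1000-  (sole → essential)
  17 | -0-01,-00-1,1--01,1000-
  19 | -00-1  (sole → essential)
  21 | --101,-0-01,1--01
  22 | 10110  (sole → essential)
  25 | 1--01  (sole → essential)
  26 | 11010  (sole → essential)
  28 | 1110-  (sole → essential)
  29 | --101,-11-1,1--01,1110-
  31 | -11-1  (sole → essential)
Essential prime implicants: -00-1, -11-1, 0--11, 0001-, 0010-, 01000, 1--01, 1000-, 10110, 11010, 1110-

11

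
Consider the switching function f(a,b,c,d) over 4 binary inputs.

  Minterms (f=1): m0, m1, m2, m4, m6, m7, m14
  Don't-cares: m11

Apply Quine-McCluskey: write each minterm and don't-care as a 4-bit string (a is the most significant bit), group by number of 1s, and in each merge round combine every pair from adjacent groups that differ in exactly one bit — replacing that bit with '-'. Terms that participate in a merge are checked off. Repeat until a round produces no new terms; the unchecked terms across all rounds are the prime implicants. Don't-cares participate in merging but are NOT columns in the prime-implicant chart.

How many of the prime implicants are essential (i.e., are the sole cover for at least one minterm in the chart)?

4

Round 0: 0000✓ 0001✓ 0010✓ 0100✓ 0110✓ 0111✓ 1011 1110✓
Round 1: -110 0-00✓ 0-10✓ 00-0✓ 000- 01-0✓ 011-
Round 2: 0--0
PIs = {-110, 0--0, 000-, 011-, 1011}
Coverage chart:
  m0: 0--0,000-
  m1: 000- ←essential
  m2: 0--0 ←essential
  m4: 0--0 ←essential
  m6: -110,0--0,011-
  m7: 011- ←essential
  m14: -110 ←essential
Essential: -110, 0--0, 000-, 011-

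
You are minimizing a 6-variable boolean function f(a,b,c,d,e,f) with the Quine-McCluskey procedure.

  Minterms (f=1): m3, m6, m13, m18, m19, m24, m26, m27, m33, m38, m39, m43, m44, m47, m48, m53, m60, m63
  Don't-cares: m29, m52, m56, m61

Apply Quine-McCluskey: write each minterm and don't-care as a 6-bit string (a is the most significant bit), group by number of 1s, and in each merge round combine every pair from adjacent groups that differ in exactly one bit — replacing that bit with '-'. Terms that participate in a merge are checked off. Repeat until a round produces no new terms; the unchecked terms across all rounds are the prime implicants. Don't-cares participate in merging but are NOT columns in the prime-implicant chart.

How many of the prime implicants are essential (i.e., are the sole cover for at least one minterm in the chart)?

Round 0: 000011✓ 000110✓ 001101✓ 010010✓ 010011✓ 011000✓ 011010✓ 011011✓ 011101✓ 100001 100110✓ 100111✓ 101011✓ 101100✓ 101111✓ 110000✓ 110100✓ 110101✓ 111000✓ 111100✓ 111101✓ 111111✓
Round 1: -00110 -11000 -11101 0-0011 0-1101 01-010✓ 01-011✓ 01001-✓ 0110-0 01101-✓ 1-1100 1-1111 10-111 10011- 101-11 11-000✓ 11-100✓ 11-101✓ 110-00✓ 11010-✓ 111-00✓ 1111-1 11110-✓
Round 2: 01-01- 11--00 11-10-
PIs = {-00110, -11000, -11101, 0-0011, 0-1101, 01-01-, 0110-0, 1-1100, 1-1111, 10-111, 100001, 10011-, 101-11, 11--00, 11-10-, 1111-1}
Coverage chart:
  m3: 0-0011 ←essential
  m6: -00110 ←essential
  m13: 0-1101 ←essential
  m18: 01-01- ←essential
  m19: 0-0011,01-01-
  m24: -11000,0110-0
  m26: 01-01-,0110-0
  m27: 01-01- ←essential
  m33: 100001 ←essential
  m38: -00110,10011-
  m39: 10-111,10011-
  m43: 101-11 ←essential
  m44: 1-1100 ←essential
  m47: 1-1111,10-111,101-11
  m48: 11--00 ←essential
  m53: 11-10- ←essential
  m60: 1-1100,11--00,11-10-
  m63: 1-1111,1111-1
Essential: -00110, 0-0011, 0-1101, 01-01-, 1-1100, 100001, 101-11, 11--00, 11-10-

9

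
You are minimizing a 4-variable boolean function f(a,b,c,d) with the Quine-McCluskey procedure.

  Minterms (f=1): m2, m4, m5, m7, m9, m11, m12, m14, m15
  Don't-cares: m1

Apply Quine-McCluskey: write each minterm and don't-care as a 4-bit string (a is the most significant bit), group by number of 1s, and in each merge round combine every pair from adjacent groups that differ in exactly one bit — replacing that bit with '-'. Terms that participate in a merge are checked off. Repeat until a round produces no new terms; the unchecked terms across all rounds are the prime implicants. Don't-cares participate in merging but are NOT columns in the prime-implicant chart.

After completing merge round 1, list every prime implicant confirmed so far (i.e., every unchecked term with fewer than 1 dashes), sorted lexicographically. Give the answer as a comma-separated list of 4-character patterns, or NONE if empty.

0010

[col 0] 0001*, 0010, 0100*, 0101*, 0111*, 1001*, 1011*, 1100*, 1110*, 1111*
[col 1] -001, -100, -111, 0-01, 01-1, 010-, 1-11, 10-1, 11-0, 111-
Prime implicants: -001, -100, -111, 0-01, 0010, 01-1, 010-, 1-11, 10-1, 11-0, 111-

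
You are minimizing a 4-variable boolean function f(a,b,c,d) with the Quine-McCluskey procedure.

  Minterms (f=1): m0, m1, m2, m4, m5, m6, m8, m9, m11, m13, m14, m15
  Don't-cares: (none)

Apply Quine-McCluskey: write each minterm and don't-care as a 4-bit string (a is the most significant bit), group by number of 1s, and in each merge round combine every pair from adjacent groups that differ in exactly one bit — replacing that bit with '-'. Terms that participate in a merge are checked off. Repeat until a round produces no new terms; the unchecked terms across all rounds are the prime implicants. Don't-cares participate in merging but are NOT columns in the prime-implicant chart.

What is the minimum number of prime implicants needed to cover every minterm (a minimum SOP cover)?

5

size-2^0 implicants → 0000(✓)  0001(✓)  0010(✓)  0100(✓)  0101(✓)  0110(✓)  1000(✓)  1001(✓)  1011(✓)  1101(✓)  1110(✓)  1111(✓)
size-2^1 implicants → -000(✓)  -001(✓)  -101(✓)  -110  0-00(✓)  0-01(✓)  0-10(✓)  00-0(✓)  000-(✓)  01-0(✓)  010-(✓)  1-01(✓)  1-11(✓)  10-1(✓)  100-(✓)  11-1(✓)  111-
size-2^2 implicants → --01  -00-  0--0  0-0-  1--1
Unchecked terms (primes): --01, -00-, -110, 0--0, 0-0-, 1--1, 111-
Minterm coverage:
  m0 ⊆ -00-,0--0,0-0-
  m1 ⊆ --01,-00-,0-0-
  m2 ⊆ 0--0 [E]
  m4 ⊆ 0--0,0-0-
  m5 ⊆ --01,0-0-
  m6 ⊆ -110,0--0
  m8 ⊆ -00- [E]
  m9 ⊆ --01,-00-,1--1
  m11 ⊆ 1--1 [E]
  m13 ⊆ --01,1--1
  m14 ⊆ -110,111-
  m15 ⊆ 1--1,111-
E = {-00-, 0--0, 1--1}
Petrick residual → --01, -110
Cover = c'd + b'c' + bcd' + a'd' + ad  |cover|=5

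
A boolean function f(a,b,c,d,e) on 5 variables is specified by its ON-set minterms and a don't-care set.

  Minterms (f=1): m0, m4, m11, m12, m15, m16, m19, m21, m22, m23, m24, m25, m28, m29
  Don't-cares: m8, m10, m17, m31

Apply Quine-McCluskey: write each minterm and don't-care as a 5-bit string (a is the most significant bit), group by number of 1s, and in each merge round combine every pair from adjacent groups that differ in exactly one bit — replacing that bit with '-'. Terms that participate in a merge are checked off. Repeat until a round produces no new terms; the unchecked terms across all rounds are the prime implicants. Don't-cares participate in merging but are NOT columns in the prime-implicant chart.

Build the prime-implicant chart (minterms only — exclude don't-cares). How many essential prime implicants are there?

3

Round 0: 00000✓ 00100✓ 01000✓ 01010✓ 01011✓ 01100✓ 01111✓ 10000✓ 10001✓ 10011✓ 10101✓ 10110✓ 10111✓ 11000✓ 11001✓ 11100✓ 11101✓ 11111✓
Round 1: -0000✓ -1000✓ -1100✓ -1111 0-000✓ 0-100✓ 00-00✓ 01-00✓ 01-11 010-0 0101- 1-000✓ 1-001✓ 1-101✓ 1-111✓ 10-01✓ 10-11✓ 100-1✓ 1000-✓ 101-1✓ 1011- 11-00✓ 11-01✓ 1100-✓ 111-1✓ 1110-✓
Round 2: --000 -1-00 0--00 1--01 1-00- 1-1-1 10--1 11-0-
PIs = {--000, -1-00, -1111, 0--00, 01-11, 010-0, 0101-, 1--01, 1-00-, 1-1-1, 10--1, 1011-, 11-0-}
Coverage chart:
  m0: --000,0--00
  m4: 0--00 ←essential
  m11: 01-11,0101-
  m12: -1-00,0--00
  m15: -1111,01-11
  m16: --000,1-00-
  m19: 10--1 ←essential
  m21: 1--01,1-1-1,10--1
  m22: 1011- ←essential
  m23: 1-1-1,10--1,1011-
  m24: --000,-1-00,1-00-,11-0-
  m25: 1--01,1-00-,11-0-
  m28: -1-00,11-0-
  m29: 1--01,1-1-1,11-0-
Essential: 0--00, 10--1, 1011-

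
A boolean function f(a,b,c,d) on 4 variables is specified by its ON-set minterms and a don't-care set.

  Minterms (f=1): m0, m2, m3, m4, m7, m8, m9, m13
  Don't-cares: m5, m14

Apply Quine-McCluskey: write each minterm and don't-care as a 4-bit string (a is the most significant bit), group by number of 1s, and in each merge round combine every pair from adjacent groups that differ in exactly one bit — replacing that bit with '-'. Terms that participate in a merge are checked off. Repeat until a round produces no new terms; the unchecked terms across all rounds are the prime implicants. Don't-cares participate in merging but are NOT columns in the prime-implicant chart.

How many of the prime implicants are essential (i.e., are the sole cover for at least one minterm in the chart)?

0

[col 0] 0000*, 0010*, 0011*, 0100*, 0101*, 0111*, 1000*, 1001*, 1101*, 1110
[col 1] -000, -101, 0-00, 0-11, 00-0, 001-, 01-1, 010-, 1-01, 100-
Prime implicants: -000, -101, 0-00, 0-11, 00-0, 001-, 01-1, 010-, 1-01, 100-, 1110
PI chart (minterm → PIs covering it):
  0 | -000,0-00,00-0
  2 | 00-0,001-
  3 | 0-11,001-
  4 | 0-00,010-
  7 | 0-11,01-1
  8 | -000,100-
  9 | 1-01,100-
  13 | -101,1-01
(no essential prime implicants)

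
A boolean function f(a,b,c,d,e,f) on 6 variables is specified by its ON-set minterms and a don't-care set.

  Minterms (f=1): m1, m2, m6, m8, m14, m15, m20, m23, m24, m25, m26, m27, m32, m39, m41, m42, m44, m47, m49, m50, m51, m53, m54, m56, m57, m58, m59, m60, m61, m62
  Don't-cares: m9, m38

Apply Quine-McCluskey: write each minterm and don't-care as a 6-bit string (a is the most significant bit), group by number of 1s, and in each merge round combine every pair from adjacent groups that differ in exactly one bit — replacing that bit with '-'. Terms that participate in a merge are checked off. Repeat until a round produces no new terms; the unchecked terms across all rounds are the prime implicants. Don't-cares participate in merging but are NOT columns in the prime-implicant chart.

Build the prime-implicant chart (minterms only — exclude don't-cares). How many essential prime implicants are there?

11

size-2^0 implicants → 000001(✓)  000010(✓)  000110(✓)  001000(✓)  001001(✓)  001110(✓)  001111(✓)  010100  010111  011000(✓)  011001(✓)  011010(✓)  011011(✓)  100000  100110(✓)  100111(✓)  101001(✓)  101010(✓)  101100(✓)  101111(✓)  110001(✓)  110010(✓)  110011(✓)  110101(✓)  110110(✓)  111000(✓)  111001(✓)  111010(✓)  111011(✓)  111100(✓)  111101(✓)  111110(✓)
size-2^1 implicants → -00110  -01001(✓)  -01111  -11000(✓)  -11001(✓)  -11010(✓)  -11011(✓)  0-1000(✓)  0-1001(✓)  00-001  00-110  000-10  00100-(✓)  00111-  0110-0(✓)  0110-1(✓)  01100-(✓)  01101-(✓)  1-0110  1-1001(✓)  1-1010  1-1100  10-111  10011-  11-001(✓)  11-010(✓)  11-011(✓)  11-101(✓)  11-110(✓)  110-01(✓)  110-10(✓)  1100-1(✓)  11001-(✓)  111-00(✓)  111-01(✓)  111-10(✓)  1110-0(✓)  1110-1(✓)  11100-(✓)  11101-(✓)  1111-0(✓)  11110-(✓)
size-2^2 implicants → --1001  -110-0(✓)  -110-1(✓)  -1100-(✓)  -1101-(✓)  0-100-  0110--(✓)  11--01  11--10  11-0-1  11-01-  111--0  111-0-  1110--(✓)
size-2^3 implicants → -110--
Unchecked terms (primes): --1001, -00110, -01111, -110--, 0-100-, 00-001, 00-110, 000-10, 00111-, 010100, 010111, 1-0110, 1-1010, 1-1100, 10-111, 100000, 10011-, 11--01, 11--10, 11-0-1, 11-01-, 111--0, 111-0-
Minterm coverage:
  m1 ⊆ 00-001 [E]
  m2 ⊆ 000-10 [E]
  m6 ⊆ -00110,00-110,000-10
  m8 ⊆ 0-100- [E]
  m14 ⊆ 00-110,00111-
  m15 ⊆ -01111,00111-
  m20 ⊆ 010100 [E]
  m23 ⊆ 010111 [E]
  m24 ⊆ -110--,0-100-
  m25 ⊆ --1001,-110--,0-100-
  m26 ⊆ -110-- [E]
  m27 ⊆ -110-- [E]
  m32 ⊆ 100000 [E]
  m39 ⊆ 10-111,10011-
  m41 ⊆ --1001 [E]
  m42 ⊆ 1-1010 [E]
  m44 ⊆ 1-1100 [E]
  m47 ⊆ -01111,10-111
  m49 ⊆ 11--01,11-0-1
  m50 ⊆ 11--10,11-01-
  m51 ⊆ 11-0-1,11-01-
  m53 ⊆ 11--01 [E]
  m54 ⊆ 1-0110,11--10
  m56 ⊆ -110--,111--0,111-0-
  m57 ⊆ --1001,-110--,11--01,11-0-1,111-0-
  m58 ⊆ -110--,1-1010,11--10,11-01-,111--0
  m59 ⊆ -110--,11-0-1,11-01-
  m60 ⊆ 1-1100,111--0,111-0-
  m61 ⊆ 11--01,111-0-
  m62 ⊆ 11--10,111--0
E = {--1001, -110--, 0-100-, 00-001, 000-10, 010100, 010111, 1-1010, 1-1100, 100000, 11--01}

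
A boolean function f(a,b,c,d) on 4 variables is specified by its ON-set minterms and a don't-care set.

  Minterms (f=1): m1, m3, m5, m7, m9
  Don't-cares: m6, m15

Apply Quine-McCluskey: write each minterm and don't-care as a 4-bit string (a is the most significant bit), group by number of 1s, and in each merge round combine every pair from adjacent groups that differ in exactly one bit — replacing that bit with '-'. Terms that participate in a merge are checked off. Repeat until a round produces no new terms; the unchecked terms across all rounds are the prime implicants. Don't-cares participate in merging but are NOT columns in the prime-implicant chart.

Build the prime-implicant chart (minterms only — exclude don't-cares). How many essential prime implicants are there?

2

size-2^0 implicants → 0001(✓)  0011(✓)  0101(✓)  0110(✓)  0111(✓)  1001(✓)  1111(✓)
size-2^1 implicants → -001  -111  0-01(✓)  0-11(✓)  00-1(✓)  01-1(✓)  011-
size-2^2 implicants → 0--1
Unchecked terms (primes): -001, -111, 0--1, 011-
Minterm coverage:
  m1 ⊆ -001,0--1
  m3 ⊆ 0--1 [E]
  m5 ⊆ 0--1 [E]
  m7 ⊆ -111,0--1,011-
  m9 ⊆ -001 [E]
E = {-001, 0--1}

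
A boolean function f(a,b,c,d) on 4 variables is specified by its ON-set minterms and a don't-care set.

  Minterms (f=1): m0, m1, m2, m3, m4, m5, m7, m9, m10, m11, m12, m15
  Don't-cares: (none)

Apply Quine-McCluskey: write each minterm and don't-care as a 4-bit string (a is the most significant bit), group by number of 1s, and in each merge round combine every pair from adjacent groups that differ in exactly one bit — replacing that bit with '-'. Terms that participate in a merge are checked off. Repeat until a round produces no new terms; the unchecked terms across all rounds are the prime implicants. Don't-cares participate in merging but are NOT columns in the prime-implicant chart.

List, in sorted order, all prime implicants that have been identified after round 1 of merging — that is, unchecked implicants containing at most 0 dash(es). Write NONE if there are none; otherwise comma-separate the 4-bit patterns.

Round 0: 0000✓ 0001✓ 0010✓ 0011✓ 0100✓ 0101✓ 0111✓ 1001✓ 1010✓ 1011✓ 1100✓ 1111✓
Round 1: -001✓ -010✓ -011✓ -100 -111✓ 0-00✓ 0-01✓ 0-11✓ 00-0✓ 00-1✓ 000-✓ 001-✓ 01-1✓ 010-✓ 1-11✓ 10-1✓ 101-✓
Round 2: --11 -0-1 -01- 0--1 0-0- 00--
PIs = {--11, -0-1, -01-, -100, 0--1, 0-0-, 00--}

NONE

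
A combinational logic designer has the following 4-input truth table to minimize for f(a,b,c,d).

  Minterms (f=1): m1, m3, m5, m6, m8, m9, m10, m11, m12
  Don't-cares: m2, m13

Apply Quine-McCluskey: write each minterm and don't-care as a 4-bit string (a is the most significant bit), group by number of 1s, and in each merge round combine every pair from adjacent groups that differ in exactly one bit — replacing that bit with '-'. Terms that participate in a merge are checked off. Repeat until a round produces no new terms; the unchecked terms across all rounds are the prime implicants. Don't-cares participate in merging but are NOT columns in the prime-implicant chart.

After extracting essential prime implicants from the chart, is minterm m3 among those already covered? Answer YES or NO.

size-2^0 implicants → 0001(✓)  0010(✓)  0011(✓)  0101(✓)  0110(✓)  1000(✓)  1001(✓)  1010(✓)  1011(✓)  1100(✓)  1101(✓)
size-2^1 implicants → -001(✓)  -010(✓)  -011(✓)  -101(✓)  0-01(✓)  0-10  00-1(✓)  001-(✓)  1-00(✓)  1-01(✓)  10-0(✓)  10-1(✓)  100-(✓)  101-(✓)  110-(✓)
size-2^2 implicants → --01  -0-1  -01-  1-0-  10--
Unchecked terms (primes): --01, -0-1, -01-, 0-10, 1-0-, 10--
Minterm coverage:
  m1 ⊆ --01,-0-1
  m3 ⊆ -0-1,-01-
  m5 ⊆ --01 [E]
  m6 ⊆ 0-10 [E]
  m8 ⊆ 1-0-,10--
  m9 ⊆ --01,-0-1,1-0-,10--
  m10 ⊆ -01-,10--
  m11 ⊆ -0-1,-01-,10--
  m12 ⊆ 1-0- [E]
E = {--01, 0-10, 1-0-}

NO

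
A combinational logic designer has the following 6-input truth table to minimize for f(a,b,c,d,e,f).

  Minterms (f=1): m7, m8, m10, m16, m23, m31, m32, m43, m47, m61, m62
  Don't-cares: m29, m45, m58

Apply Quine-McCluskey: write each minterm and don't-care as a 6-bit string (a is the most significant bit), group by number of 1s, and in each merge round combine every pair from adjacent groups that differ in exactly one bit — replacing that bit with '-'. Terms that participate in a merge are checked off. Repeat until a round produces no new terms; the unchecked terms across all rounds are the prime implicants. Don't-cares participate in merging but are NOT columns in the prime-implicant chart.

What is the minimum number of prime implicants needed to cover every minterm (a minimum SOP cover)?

Round 0: 000111✓ 001000✓ 001010✓ 010000 010111✓ 011101✓ 011111✓ 100000 101011✓ 101101✓ 101111✓ 111010✓ 111101✓ 111110✓
Round 1: -11101 0-0111 0010-0 01-111 0111-1 1-1101 101-11 1011-1 111-10
PIs = {-11101, 0-0111, 0010-0, 01-111, 010000, 0111-1, 1-1101, 100000, 101-11, 1011-1, 111-10}
Coverage chart:
  m7: 0-0111 ←essential
  m8: 0010-0 ←essential
  m10: 0010-0 ←essential
  m16: 010000 ←essential
  m23: 0-0111,01-111
  m31: 01-111,0111-1
  m32: 100000 ←essential
  m43: 101-11 ←essential
  m47: 101-11,1011-1
  m61: -11101,1-1101
  m62: 111-10 ←essential
Essential: 0-0111, 0010-0, 010000, 100000, 101-11, 111-10
Petrick residual → -11101, 01-111
Min cover (8 terms): bcde'f + a'c'def + a'b'cd'f' + a'bdef + a'bc'd'e'f' + ab'c'd'e'f' + ab'cef + abcef'

8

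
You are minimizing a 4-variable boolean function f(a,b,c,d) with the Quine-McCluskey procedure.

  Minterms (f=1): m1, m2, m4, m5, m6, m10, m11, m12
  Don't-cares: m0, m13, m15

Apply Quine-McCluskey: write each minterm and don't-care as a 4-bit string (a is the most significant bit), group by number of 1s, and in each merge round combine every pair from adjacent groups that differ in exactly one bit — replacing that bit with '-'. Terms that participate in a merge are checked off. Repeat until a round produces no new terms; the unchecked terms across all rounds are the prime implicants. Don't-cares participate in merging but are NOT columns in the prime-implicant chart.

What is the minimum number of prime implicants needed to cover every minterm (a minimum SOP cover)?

Round 0: 0000✓ 0001✓ 0010✓ 0100✓ 0101✓ 0110✓ 1010✓ 1011✓ 1100✓ 1101✓ 1111✓
Round 1: -010 -100✓ -101✓ 0-00✓ 0-01✓ 0-10✓ 00-0✓ 000-✓ 01-0✓ 010-✓ 1-11 101- 11-1 110-✓
Round 2: -10- 0--0 0-0-
PIs = {-010, -10-, 0--0, 0-0-, 1-11, 101-, 11-1}
Coverage chart:
  m1: 0-0- ←essential
  m2: -010,0--0
  m4: -10-,0--0,0-0-
  m5: -10-,0-0-
  m6: 0--0 ←essential
  m10: -010,101-
  m11: 1-11,101-
  m12: -10- ←essential
Essential: -10-, 0--0, 0-0-
Petrick residual → 101-
Min cover (4 terms): bc' + a'd' + a'c' + ab'c

4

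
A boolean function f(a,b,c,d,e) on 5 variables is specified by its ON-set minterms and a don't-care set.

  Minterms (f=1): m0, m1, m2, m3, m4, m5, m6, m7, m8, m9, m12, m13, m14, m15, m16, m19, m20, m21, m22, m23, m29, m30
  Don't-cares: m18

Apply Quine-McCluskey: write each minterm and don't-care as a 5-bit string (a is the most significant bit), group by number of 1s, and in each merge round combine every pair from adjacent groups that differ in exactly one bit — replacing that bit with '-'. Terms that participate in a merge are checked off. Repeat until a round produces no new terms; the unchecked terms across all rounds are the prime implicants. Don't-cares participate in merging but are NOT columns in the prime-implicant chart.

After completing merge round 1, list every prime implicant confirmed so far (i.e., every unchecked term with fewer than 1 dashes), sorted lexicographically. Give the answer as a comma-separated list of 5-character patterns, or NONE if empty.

NONE

size-2^0 implicants → 00000(✓)  00001(✓)  00010(✓)  00011(✓)  00100(✓)  00101(✓)  00110(✓)  00111(✓)  01000(✓)  01001(✓)  01100(✓)  01101(✓)  01110(✓)  01111(✓)  10000(✓)  10010(✓)  10011(✓)  10100(✓)  10101(✓)  10110(✓)  10111(✓)  11101(✓)  11110(✓)
size-2^1 implicants → -0000(✓)  -0010(✓)  -0011(✓)  -0100(✓)  -0101(✓)  -0110(✓)  -0111(✓)  -1101(✓)  -1110(✓)  0-000(✓)  0-001(✓)  0-100(✓)  0-101(✓)  0-110(✓)  0-111(✓)  00-00(✓)  00-01(✓)  00-10(✓)  00-11(✓)  000-0(✓)  000-1(✓)  0000-(✓)  0001-(✓)  001-0(✓)  001-1(✓)  0010-(✓)  0011-(✓)  01-00(✓)  01-01(✓)  0100-(✓)  011-0(✓)  011-1(✓)  0110-(✓)  0111-(✓)  1-101(✓)  1-110(✓)  10-00(✓)  10-10(✓)  10-11(✓)  100-0(✓)  1001-(✓)  101-0(✓)  101-1(✓)  1010-(✓)  1011-(✓)
size-2^2 implicants → --101  --110  -0-00(✓)  -0-10(✓)  -0-11(✓)  -00-0(✓)  -001-(✓)  -01-0(✓)  -01-1(✓)  -010-(✓)  -011-(✓)  0--00(✓)  0--01(✓)  0-00-(✓)  0-1-0(✓)  0-1-1(✓)  0-10-(✓)  0-11-(✓)  00--0(✓)  00--1(✓)  00-0-(✓)  00-1-(✓)  000--(✓)  001--(✓)  01-0-(✓)  011--(✓)  10--0(✓)  10-1-(✓)  101--(✓)
size-2^3 implicants → -0--0  -0-1-  -01--  0--0-  0-1--  00---
Unchecked terms (primes): --101, --110, -0--0, -0-1-, -01--, 0--0-, 0-1--, 00---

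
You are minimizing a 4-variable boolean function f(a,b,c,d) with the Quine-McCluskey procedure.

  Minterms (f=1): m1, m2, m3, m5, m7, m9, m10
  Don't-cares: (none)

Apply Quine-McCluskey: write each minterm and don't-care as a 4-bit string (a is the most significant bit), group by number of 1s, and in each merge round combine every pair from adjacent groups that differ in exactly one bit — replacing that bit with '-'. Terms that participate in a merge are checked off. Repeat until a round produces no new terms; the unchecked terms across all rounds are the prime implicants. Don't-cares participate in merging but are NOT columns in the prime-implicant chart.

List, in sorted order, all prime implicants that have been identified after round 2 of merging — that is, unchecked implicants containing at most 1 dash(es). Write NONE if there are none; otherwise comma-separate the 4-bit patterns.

-001, -010, 001-

Round 0: 0001✓ 0010✓ 0011✓ 0101✓ 0111✓ 1001✓ 1010✓
Round 1: -001 -010 0-01✓ 0-11✓ 00-1✓ 001- 01-1✓
Round 2: 0--1
PIs = {-001, -010, 0--1, 001-}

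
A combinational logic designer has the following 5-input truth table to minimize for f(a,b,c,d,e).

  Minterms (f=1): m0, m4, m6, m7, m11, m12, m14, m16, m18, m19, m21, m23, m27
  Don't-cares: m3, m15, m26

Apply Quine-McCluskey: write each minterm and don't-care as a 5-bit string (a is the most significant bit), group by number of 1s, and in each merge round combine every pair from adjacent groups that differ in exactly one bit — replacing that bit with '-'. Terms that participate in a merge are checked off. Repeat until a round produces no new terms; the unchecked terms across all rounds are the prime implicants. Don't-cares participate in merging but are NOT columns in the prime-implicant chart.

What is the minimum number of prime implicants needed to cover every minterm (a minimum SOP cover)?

5

size-2^0 implicants → 00000(✓)  00011(✓)  00100(✓)  00110(✓)  00111(✓)  01011(✓)  01100(✓)  01110(✓)  01111(✓)  10000(✓)  10010(✓)  10011(✓)  10101(✓)  10111(✓)  11010(✓)  11011(✓)
size-2^1 implicants → -0000  -0011(✓)  -0111(✓)  -1011(✓)  0-011(✓)  0-100(✓)  0-110(✓)  0-111(✓)  00-00  00-11(✓)  001-0(✓)  0011-(✓)  01-11(✓)  011-0(✓)  0111-(✓)  1-010(✓)  1-011(✓)  10-11(✓)  100-0  1001-(✓)  101-1  1101-(✓)
size-2^2 implicants → --011  -0-11  0--11  0-1-0  0-11-  1-01-
Unchecked terms (primes): --011, -0-11, -0000, 0--11, 0-1-0, 0-11-, 00-00, 1-01-, 100-0, 101-1
Minterm coverage:
  m0 ⊆ -0000,00-00
  m4 ⊆ 0-1-0,00-00
  m6 ⊆ 0-1-0,0-11-
  m7 ⊆ -0-11,0--11,0-11-
  m11 ⊆ --011,0--11
  m12 ⊆ 0-1-0 [E]
  m14 ⊆ 0-1-0,0-11-
  m16 ⊆ -0000,100-0
  m18 ⊆ 1-01-,100-0
  m19 ⊆ --011,-0-11,1-01-
  m21 ⊆ 101-1 [E]
  m23 ⊆ -0-11,101-1
  m27 ⊆ --011,1-01-
E = {0-1-0, 101-1}
Petrick residual → -0000, 0--11, 1-01-
Cover = b'c'd'e' + a'de + a'ce' + ac'd + ab'ce  |cover|=5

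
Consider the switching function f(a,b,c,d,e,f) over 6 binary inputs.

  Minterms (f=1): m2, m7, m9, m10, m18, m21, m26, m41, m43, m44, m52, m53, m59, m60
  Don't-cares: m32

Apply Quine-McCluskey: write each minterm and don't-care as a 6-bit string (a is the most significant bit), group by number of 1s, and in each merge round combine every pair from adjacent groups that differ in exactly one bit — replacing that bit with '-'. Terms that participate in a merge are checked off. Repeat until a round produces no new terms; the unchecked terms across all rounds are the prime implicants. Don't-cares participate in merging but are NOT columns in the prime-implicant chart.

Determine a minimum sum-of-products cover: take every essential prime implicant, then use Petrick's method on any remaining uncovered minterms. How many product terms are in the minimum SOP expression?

Round 0: 000010✓ 000111 001001✓ 001010✓ 010010✓ 010101✓ 011010✓ 100000 101001✓ 101011✓ 101100✓ 110100✓ 110101✓ 111011✓ 111100✓
Round 1: -01001 -10101 0-0010✓ 0-1010✓ 00-010✓ 01-010✓ 1-1011 1-1100 1010-1 11-100 11010-
Round 2: 0--010
PIs = {-01001, -10101, 0--010, 000111, 1-1011, 1-1100, 100000, 1010-1, 11-100, 11010-}
Coverage chart:
  m2: 0--010 ←essential
  m7: 000111 ←essential
  m9: -01001 ←essential
  m10: 0--010 ←essential
  m18: 0--010 ←essential
  m21: -10101 ←essential
  m26: 0--010 ←essential
  m41: -01001,1010-1
  m43: 1-1011,1010-1
  m44: 1-1100 ←essential
  m52: 11-100,11010-
  m53: -10101,11010-
  m59: 1-1011 ←essential
  m60: 1-1100,11-100
Essential: -01001, -10101, 0--010, 000111, 1-1011, 1-1100
Petrick residual → 11-100
Min cover (7 terms): b'cd'e'f + bc'de'f + a'd'ef' + a'b'c'def + acd'ef + acde'f' + abde'f'

7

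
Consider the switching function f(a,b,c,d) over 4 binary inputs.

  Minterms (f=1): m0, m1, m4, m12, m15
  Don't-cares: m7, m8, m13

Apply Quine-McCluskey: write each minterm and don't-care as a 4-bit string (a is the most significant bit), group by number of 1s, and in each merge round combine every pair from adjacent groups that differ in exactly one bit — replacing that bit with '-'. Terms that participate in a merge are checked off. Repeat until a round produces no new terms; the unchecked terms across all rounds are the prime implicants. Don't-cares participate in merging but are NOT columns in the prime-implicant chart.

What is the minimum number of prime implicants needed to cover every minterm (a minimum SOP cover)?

3

[col 0] 0000*, 0001*, 0100*, 0111*, 1000*, 1100*, 1101*, 1111*
[col 1] -000*, -100*, -111, 0-00*, 000-, 1-00*, 11-1, 110-
[col 2] --00
Prime implicants: --00, -111, 000-, 11-1, 110-
PI chart (minterm → PIs covering it):
  0 | --00,000-
  1 | 000-  (sole → essential)
  4 | --00  (sole → essential)
  12 | --00,110-
  15 | -111,11-1
Essential prime implicants: --00, 000-
Petrick residual → -111
Minimum SOP uses 3 PIs: c'd' + bcd + a'b'c'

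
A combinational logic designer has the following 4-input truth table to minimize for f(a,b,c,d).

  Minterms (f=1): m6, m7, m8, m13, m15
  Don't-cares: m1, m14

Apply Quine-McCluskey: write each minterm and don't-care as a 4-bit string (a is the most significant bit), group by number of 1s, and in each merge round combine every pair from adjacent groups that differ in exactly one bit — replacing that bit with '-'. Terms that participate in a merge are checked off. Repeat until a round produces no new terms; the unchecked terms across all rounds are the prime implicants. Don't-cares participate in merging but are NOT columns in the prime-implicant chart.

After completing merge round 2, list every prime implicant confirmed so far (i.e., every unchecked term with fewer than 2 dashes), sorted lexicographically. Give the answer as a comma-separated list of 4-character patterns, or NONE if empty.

0001, 1000, 11-1

size-2^0 implicants → 0001  0110(✓)  0111(✓)  1000  1101(✓)  1110(✓)  1111(✓)
size-2^1 implicants → -110(✓)  -111(✓)  011-(✓)  11-1  111-(✓)
size-2^2 implicants → -11-
Unchecked terms (primes): -11-, 0001, 1000, 11-1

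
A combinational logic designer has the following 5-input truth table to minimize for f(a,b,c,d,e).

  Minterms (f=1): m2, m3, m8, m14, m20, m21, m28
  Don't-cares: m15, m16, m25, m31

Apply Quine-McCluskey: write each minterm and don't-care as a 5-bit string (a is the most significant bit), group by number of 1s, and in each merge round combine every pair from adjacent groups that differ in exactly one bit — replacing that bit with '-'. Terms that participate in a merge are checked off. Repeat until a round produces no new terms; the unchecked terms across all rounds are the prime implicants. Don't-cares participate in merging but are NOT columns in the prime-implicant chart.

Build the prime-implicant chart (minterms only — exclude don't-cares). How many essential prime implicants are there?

5

size-2^0 implicants → 00010(✓)  00011(✓)  01000  01110(✓)  01111(✓)  10000(✓)  10100(✓)  10101(✓)  11001  11100(✓)  11111(✓)
size-2^1 implicants → -1111  0001-  0111-  1-100  10-00  1010-
Unchecked terms (primes): -1111, 0001-, 01000, 0111-, 1-100, 10-00, 1010-, 11001
Minterm coverage:
  m2 ⊆ 0001- [E]
  m3 ⊆ 0001- [E]
  m8 ⊆ 01000 [E]
  m14 ⊆ 0111- [E]
  m20 ⊆ 1-100,10-00,1010-
  m21 ⊆ 1010- [E]
  m28 ⊆ 1-100 [E]
E = {0001-, 01000, 0111-, 1-100, 1010-}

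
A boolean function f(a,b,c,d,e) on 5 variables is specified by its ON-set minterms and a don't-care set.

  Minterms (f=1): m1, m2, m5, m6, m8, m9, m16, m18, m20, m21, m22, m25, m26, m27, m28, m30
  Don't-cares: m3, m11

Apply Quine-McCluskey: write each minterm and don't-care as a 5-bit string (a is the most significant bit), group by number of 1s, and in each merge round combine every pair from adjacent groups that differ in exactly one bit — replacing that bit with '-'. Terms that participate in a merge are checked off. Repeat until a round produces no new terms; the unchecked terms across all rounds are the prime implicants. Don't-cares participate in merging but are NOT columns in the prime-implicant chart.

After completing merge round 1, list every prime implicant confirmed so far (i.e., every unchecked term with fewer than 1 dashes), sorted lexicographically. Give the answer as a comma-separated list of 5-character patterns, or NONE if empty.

NONE

[col 0] 00001*, 00010*, 00011*, 00101*, 00110*, 01000*, 01001*, 01011*, 10000*, 10010*, 10100*, 10101*, 10110*, 11001*, 11010*, 11011*, 11100*, 11110*
[col 1] -0010*, -0101, -0110*, -1001*, -1011*, 0-001*, 0-011*, 00-01, 00-10*, 000-1*, 0001-, 010-1*, 0100-, 1-010*, 1-100*, 1-110*, 10-00*, 10-10*, 100-0*, 101-0*, 1010-, 11-10*, 110-1*, 1101-, 111-0*
[col 2] -0-10, -10-1, 0-0-1, 1--10, 1-1-0, 10--0
Prime implicants: -0-10, -0101, -10-1, 0-0-1, 00-01, 0001-, 0100-, 1--10, 1-1-0, 10--0, 1010-, 1101-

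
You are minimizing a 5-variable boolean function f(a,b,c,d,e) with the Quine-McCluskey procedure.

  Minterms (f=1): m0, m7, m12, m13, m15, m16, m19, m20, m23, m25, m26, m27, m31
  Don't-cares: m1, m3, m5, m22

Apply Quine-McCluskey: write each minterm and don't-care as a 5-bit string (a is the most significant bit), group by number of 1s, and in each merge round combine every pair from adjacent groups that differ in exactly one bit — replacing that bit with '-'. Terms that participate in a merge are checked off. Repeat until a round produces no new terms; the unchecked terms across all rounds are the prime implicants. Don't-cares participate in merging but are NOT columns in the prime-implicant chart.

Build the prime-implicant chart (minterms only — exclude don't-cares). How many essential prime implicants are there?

3

size-2^0 implicants → 00000(✓)  00001(✓)  00011(✓)  00101(✓)  00111(✓)  01100(✓)  01101(✓)  01111(✓)  10000(✓)  10011(✓)  10100(✓)  10110(✓)  10111(✓)  11001(✓)  11010(✓)  11011(✓)  11111(✓)
size-2^1 implicants → -0000  -0011(✓)  -0111(✓)  -1111(✓)  0-101(✓)  0-111(✓)  00-01(✓)  00-11(✓)  000-1(✓)  0000-  001-1(✓)  011-1(✓)  0110-  1-011(✓)  1-111(✓)  10-00  10-11(✓)  101-0  1011-  11-11(✓)  110-1  1101-
size-2^2 implicants → --111  -0-11  0-1-1  00--1  1--11
Unchecked terms (primes): --111, -0-11, -0000, 0-1-1, 00--1, 0000-, 0110-, 1--11, 10-00, 101-0, 1011-, 110-1, 1101-
Minterm coverage:
  m0 ⊆ -0000,0000-
  m7 ⊆ --111,-0-11,0-1-1,00--1
  m12 ⊆ 0110- [E]
  m13 ⊆ 0-1-1,0110-
  m15 ⊆ --111,0-1-1
  m16 ⊆ -0000,10-00
  m19 ⊆ -0-11,1--11
  m20 ⊆ 10-00,101-0
  m23 ⊆ --111,-0-11,1--11,1011-
  m25 ⊆ 110-1 [E]
  m26 ⊆ 1101- [E]
  m27 ⊆ 1--11,110-1,1101-
  m31 ⊆ --111,1--11
E = {0110-, 110-1, 1101-}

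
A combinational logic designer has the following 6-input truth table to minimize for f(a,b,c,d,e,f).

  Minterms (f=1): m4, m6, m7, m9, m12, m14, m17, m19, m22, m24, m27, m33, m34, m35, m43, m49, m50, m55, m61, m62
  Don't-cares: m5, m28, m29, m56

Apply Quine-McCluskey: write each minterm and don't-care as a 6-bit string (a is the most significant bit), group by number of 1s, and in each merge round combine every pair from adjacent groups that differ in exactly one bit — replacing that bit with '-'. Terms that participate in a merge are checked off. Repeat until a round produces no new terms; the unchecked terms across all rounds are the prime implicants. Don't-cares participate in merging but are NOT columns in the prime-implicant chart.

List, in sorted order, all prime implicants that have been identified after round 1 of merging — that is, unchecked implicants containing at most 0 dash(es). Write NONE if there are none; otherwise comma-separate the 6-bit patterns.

001001, 110111, 111110

size-2^0 implicants → 000100(✓)  000101(✓)  000110(✓)  000111(✓)  001001  001100(✓)  001110(✓)  010001(✓)  010011(✓)  010110(✓)  011000(✓)  011011(✓)  011100(✓)  011101(✓)  100001(✓)  100010(✓)  100011(✓)  101011(✓)  110001(✓)  110010(✓)  110111  111000(✓)  111101(✓)  111110
size-2^1 implicants → -10001  -11000  -11101  0-0110  0-1100  00-100(✓)  00-110(✓)  0001-0(✓)  0001-1(✓)  00010-(✓)  00011-(✓)  0011-0(✓)  01-011  0100-1  011-00  01110-  1-0001  1-0010  10-011  1000-1  10001-
size-2^2 implicants → 00-1-0  0001--
Unchecked terms (primes): -10001, -11000, -11101, 0-0110, 0-1100, 00-1-0, 0001--, 001001, 01-011, 0100-1, 011-00, 01110-, 1-0001, 1-0010, 10-011, 1000-1, 10001-, 110111, 111110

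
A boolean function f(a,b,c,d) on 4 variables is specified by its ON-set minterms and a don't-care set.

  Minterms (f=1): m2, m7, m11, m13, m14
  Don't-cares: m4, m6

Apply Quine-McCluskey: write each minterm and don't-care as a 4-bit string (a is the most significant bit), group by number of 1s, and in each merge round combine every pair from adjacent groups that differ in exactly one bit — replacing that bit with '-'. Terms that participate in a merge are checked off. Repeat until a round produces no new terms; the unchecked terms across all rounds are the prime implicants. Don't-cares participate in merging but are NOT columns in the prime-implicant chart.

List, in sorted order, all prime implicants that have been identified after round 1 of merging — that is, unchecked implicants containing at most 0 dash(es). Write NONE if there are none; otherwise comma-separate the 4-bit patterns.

[col 0] 0010*, 0100*, 0110*, 0111*, 1011, 1101, 1110*
[col 1] -110, 0-10, 01-0, 011-
Prime implicants: -110, 0-10, 01-0, 011-, 1011, 1101

1011, 1101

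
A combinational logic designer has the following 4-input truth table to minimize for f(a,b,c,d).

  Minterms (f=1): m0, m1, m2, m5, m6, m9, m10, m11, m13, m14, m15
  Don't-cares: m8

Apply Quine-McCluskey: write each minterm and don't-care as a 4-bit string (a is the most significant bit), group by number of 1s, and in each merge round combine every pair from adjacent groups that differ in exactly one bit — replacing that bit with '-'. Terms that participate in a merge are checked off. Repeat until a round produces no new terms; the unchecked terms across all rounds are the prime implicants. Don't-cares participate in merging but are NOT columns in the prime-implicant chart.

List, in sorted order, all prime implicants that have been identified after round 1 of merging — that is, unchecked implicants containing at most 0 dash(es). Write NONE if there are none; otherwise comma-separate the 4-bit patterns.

Round 0: 0000✓ 0001✓ 0010✓ 0101✓ 0110✓ 1000✓ 1001✓ 1010✓ 1011✓ 1101✓ 1110✓ 1111✓
Round 1: -000✓ -001✓ -010✓ -101✓ -110✓ 0-01✓ 0-10✓ 00-0✓ 000-✓ 1-01✓ 1-10✓ 1-11✓ 10-0✓ 10-1✓ 100-✓ 101-✓ 11-1✓ 111-✓
Round 2: --01 --10 -0-0 -00- 1--1 1-1- 10--
PIs = {--01, --10, -0-0, -00-, 1--1, 1-1-, 10--}

NONE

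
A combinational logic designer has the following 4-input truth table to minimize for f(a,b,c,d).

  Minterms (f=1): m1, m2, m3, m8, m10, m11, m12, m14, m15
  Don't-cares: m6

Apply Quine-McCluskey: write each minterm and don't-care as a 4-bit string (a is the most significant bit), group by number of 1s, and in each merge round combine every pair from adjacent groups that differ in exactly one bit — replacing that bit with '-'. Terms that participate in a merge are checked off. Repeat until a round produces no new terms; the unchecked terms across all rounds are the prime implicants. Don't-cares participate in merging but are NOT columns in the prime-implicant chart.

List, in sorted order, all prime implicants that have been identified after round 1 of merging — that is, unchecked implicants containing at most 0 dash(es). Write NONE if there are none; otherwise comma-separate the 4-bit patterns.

NONE

Round 0: 0001✓ 0010✓ 0011✓ 0110✓ 1000✓ 1010✓ 1011✓ 1100✓ 1110✓ 1111✓
Round 1: -010✓ -011✓ -110✓ 0-10✓ 00-1 001-✓ 1-00✓ 1-10✓ 1-11✓ 10-0✓ 101-✓ 11-0✓ 111-✓
Round 2: --10 -01- 1--0 1-1-
PIs = {--10, -01-, 00-1, 1--0, 1-1-}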